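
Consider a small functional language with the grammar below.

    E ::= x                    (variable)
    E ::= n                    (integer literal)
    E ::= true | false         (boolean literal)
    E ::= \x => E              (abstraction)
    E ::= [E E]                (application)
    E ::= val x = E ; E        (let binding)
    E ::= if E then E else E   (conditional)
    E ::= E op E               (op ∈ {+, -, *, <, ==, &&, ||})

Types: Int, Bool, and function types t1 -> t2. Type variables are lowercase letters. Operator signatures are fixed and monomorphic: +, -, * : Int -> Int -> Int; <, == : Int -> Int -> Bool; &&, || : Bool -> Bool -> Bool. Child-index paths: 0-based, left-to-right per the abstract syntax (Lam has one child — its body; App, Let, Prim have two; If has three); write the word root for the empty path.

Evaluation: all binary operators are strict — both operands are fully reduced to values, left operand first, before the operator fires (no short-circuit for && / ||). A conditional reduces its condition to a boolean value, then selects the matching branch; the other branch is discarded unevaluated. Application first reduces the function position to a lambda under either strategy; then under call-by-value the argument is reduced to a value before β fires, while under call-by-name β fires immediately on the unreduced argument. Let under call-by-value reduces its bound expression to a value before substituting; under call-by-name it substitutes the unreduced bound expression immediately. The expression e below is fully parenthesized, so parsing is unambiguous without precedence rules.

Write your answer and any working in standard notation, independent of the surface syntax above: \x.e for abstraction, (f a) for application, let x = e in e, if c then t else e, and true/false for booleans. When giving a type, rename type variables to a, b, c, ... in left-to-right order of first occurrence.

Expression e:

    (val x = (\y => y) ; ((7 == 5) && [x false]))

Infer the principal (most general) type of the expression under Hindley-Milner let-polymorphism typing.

Answer: Bool

Working:
y : a
\y._ : a -> a
let x : forall. a -> a
  unify Int ~ Int
  unify Int ~ Int
  unify Bool ~ Bool
x : b -> b
  unify b -> b ~ Bool -> c
  unify b ~ Bool
  unify Bool ~ c
_ _ : Bool
  unify Bool ~ Bool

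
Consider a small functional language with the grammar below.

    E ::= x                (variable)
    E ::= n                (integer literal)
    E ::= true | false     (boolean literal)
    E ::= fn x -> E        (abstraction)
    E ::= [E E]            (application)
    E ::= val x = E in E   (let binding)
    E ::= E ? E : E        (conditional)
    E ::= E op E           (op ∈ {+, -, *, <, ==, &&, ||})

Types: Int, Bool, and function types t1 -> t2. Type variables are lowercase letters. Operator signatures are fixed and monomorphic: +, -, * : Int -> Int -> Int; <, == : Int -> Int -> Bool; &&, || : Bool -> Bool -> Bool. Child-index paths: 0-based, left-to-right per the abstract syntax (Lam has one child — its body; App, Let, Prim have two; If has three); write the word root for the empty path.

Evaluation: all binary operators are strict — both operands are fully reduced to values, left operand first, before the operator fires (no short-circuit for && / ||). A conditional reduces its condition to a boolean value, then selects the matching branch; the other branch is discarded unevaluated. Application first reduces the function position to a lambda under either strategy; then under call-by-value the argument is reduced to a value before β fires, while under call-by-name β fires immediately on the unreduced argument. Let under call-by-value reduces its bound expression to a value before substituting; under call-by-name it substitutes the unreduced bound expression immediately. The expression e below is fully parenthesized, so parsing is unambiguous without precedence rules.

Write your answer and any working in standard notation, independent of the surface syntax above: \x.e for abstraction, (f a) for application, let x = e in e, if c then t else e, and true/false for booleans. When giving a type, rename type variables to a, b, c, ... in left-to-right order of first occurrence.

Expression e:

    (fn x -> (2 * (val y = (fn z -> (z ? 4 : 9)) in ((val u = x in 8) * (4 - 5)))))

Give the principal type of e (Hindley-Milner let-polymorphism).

Trace:
  unify Int ~ Int
z : b
  unify b ~ Bool
  unify Int ~ Int
\z._ : Bool -> Int
let y : Bool -> Int
x : a
let u : a
  unify Int ~ Int
  unify Int ~ Int
  unify Int ~ Int
  unify Int ~ Int
  unify Int ~ Int
\x._ : a -> Int

Answer: a -> Int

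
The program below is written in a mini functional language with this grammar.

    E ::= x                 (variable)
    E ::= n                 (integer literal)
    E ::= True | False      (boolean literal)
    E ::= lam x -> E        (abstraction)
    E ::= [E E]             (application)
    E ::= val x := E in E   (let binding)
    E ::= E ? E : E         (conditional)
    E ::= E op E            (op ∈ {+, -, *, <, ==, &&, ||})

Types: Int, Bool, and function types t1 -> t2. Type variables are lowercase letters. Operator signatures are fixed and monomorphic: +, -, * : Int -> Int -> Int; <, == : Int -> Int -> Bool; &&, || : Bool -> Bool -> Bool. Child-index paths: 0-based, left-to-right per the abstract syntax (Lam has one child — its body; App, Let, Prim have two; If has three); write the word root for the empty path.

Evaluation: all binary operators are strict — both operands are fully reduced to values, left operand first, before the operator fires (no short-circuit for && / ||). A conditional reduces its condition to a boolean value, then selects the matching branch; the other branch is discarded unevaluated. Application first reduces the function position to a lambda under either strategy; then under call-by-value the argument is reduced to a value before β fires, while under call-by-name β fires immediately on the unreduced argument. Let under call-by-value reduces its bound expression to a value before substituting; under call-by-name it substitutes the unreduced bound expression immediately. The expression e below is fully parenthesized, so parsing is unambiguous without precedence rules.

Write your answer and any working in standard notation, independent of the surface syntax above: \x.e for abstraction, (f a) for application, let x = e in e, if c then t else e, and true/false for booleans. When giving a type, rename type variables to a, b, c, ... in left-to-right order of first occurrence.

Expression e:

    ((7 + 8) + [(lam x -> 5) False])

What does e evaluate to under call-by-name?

Working:
step 0: ((7 + 8) + ((\x.5) false))
step 1: [delta@0] (15 + ((\x.5) false))
step 2: [beta@1] (15 + 5)
step 3: [delta@root] 20

Answer: 20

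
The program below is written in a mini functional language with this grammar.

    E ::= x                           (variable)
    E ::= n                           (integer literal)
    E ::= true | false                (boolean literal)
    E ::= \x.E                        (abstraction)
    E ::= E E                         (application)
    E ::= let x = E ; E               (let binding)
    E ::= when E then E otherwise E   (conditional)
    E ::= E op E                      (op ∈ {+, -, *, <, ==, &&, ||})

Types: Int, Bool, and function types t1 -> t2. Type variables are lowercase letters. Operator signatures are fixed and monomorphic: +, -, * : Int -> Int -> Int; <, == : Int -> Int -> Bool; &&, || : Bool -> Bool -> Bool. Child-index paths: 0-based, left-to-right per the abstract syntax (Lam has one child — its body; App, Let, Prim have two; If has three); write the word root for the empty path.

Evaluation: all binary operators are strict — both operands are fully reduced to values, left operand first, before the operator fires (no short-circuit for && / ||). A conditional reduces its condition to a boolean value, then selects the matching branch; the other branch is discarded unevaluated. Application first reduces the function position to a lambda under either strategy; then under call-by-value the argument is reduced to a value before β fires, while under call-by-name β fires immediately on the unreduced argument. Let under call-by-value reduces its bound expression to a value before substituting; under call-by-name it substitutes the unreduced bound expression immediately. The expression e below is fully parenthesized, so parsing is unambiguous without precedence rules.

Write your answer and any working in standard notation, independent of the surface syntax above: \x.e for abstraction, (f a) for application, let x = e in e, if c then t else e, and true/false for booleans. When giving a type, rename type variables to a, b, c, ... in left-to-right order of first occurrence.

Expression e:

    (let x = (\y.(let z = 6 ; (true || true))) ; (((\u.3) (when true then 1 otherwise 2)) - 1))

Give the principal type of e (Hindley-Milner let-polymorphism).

Derivation:
let z : Int
  unify Bool ~ Bool
  unify Bool ~ Bool
\y._ : a -> Bool
let x : forall. a -> Bool
\u._ : b -> Int
  unify Bool ~ Bool
  unify Int ~ Int
  unify b -> Int ~ Int -> c
  unify b ~ Int
  unify Int ~ c
_ _ : Int
  unify Int ~ Int
  unify Int ~ Int

Answer: Int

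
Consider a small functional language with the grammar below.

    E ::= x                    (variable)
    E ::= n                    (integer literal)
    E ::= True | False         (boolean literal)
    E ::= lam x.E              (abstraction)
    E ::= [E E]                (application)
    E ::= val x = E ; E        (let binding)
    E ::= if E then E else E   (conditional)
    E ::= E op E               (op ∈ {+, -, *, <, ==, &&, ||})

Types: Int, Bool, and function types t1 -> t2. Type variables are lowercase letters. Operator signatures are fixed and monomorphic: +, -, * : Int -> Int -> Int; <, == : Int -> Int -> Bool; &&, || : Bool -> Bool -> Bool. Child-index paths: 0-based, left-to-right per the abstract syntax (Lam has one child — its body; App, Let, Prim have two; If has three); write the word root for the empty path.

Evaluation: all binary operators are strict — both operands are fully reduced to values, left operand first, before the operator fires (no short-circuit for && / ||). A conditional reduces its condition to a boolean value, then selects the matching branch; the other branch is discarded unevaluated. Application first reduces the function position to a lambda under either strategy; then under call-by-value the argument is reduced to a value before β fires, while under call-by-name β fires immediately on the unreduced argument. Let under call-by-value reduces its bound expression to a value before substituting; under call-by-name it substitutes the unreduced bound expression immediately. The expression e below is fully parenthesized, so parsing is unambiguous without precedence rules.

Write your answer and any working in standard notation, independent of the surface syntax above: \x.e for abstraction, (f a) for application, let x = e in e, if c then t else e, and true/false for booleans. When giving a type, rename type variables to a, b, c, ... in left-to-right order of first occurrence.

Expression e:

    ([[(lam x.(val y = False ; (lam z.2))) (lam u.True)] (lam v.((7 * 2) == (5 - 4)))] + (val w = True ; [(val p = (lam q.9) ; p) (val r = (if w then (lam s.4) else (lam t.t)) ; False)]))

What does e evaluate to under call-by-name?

Trace:
step 0: ((((\x.(let y = false in (\z.2))) (\u.true)) (\v.((7 * 2) == (5 - 4)))) + (let w = true in ((let p = (\q.9) in p) (let r = (if w then (\s.4) else (\t.t)) in false))))
step 1: [beta@0.0] (((let y = false in (\z.2)) (\v.((7 * 2) == (5 - 4)))) + (let w = true in ((let p = (\q.9) in p) (let r = (if w then (\s.4) else (\t.t)) in false))))
step 2: [let@0.0] (((\z.2) (\v.((7 * 2) == (5 - 4)))) + (let w = true in ((let p = (\q.9) in p) (let r = (if w then (\s.4) else (\t.t)) in false))))
step 3: [beta@0] (2 + (let w = true in ((let p = (\q.9) in p) (let r = (if w then (\s.4) else (\t.t)) in false))))
step 4: [let@1] (2 + ((let p = (\q.9) in p) (let r = (if true then (\s.4) else (\t.t)) in false)))
step 5: [let@1.0] (2 + ((\q.9) (let r = (if true then (\s.4) else (\t.t)) in false)))
step 6: [beta@1] (2 + 9)
step 7: [delta@root] 11

Answer: 11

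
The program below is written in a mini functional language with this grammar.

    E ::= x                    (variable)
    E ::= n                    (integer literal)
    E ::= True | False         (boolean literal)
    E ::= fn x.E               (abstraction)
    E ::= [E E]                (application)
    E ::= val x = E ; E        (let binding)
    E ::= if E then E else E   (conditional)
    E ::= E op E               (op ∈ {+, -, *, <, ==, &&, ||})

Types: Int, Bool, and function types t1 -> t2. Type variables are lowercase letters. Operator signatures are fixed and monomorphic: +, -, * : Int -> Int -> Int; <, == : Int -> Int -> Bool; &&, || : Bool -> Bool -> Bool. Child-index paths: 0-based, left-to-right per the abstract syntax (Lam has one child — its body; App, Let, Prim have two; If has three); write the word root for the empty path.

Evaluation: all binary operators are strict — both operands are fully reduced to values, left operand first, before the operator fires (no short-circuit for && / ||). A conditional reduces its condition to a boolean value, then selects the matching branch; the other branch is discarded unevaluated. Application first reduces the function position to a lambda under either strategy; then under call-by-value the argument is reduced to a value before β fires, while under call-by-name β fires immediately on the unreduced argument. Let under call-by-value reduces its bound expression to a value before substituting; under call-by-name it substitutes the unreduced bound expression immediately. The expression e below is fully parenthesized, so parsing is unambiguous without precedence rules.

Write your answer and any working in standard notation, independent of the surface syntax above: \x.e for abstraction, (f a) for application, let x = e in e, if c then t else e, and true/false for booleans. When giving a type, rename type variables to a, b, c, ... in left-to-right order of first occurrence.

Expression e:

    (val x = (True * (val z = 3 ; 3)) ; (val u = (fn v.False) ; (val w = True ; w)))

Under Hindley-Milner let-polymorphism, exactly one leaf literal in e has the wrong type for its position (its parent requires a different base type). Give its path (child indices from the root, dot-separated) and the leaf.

Answer: 0.0 : true

Trace:
  unify Bool ~ Int
  FAIL: mismatch Bool ~ Int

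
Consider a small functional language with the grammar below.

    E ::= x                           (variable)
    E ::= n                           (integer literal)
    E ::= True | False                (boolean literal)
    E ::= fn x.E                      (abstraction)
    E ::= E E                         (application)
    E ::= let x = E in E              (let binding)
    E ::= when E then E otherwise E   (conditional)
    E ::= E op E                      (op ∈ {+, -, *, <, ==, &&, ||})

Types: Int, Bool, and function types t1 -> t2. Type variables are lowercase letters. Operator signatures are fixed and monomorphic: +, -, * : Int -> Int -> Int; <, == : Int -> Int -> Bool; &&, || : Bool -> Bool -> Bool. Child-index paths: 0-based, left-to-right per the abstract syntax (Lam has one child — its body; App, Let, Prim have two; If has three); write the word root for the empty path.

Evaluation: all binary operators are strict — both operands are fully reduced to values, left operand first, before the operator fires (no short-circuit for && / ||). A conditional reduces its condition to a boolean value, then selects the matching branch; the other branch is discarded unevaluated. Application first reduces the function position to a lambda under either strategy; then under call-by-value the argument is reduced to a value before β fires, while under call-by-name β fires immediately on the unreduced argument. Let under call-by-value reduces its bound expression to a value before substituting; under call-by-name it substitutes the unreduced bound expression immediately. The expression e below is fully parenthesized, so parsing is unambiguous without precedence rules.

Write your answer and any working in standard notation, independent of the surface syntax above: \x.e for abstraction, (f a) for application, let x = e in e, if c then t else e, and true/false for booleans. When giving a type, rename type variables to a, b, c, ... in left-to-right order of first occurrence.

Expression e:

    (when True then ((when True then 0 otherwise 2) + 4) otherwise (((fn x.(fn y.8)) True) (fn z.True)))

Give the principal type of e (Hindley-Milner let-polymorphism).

Working:
  unify Bool ~ Bool
  unify Bool ~ Bool
  unify Int ~ Int
  unify Int ~ Int
  unify Int ~ Int
\y._ : b -> Int
\x._ : a -> b -> Int
  unify a -> b -> Int ~ Bool -> c
  unify a ~ Bool
  unify b -> Int ~ c
_ _ : b -> Int
\z._ : d -> Bool
  unify b -> Int ~ (d -> Bool) -> e
  unify b ~ d -> Bool
  unify Int ~ e
_ _ : Int
  unify Int ~ Int

Answer: Int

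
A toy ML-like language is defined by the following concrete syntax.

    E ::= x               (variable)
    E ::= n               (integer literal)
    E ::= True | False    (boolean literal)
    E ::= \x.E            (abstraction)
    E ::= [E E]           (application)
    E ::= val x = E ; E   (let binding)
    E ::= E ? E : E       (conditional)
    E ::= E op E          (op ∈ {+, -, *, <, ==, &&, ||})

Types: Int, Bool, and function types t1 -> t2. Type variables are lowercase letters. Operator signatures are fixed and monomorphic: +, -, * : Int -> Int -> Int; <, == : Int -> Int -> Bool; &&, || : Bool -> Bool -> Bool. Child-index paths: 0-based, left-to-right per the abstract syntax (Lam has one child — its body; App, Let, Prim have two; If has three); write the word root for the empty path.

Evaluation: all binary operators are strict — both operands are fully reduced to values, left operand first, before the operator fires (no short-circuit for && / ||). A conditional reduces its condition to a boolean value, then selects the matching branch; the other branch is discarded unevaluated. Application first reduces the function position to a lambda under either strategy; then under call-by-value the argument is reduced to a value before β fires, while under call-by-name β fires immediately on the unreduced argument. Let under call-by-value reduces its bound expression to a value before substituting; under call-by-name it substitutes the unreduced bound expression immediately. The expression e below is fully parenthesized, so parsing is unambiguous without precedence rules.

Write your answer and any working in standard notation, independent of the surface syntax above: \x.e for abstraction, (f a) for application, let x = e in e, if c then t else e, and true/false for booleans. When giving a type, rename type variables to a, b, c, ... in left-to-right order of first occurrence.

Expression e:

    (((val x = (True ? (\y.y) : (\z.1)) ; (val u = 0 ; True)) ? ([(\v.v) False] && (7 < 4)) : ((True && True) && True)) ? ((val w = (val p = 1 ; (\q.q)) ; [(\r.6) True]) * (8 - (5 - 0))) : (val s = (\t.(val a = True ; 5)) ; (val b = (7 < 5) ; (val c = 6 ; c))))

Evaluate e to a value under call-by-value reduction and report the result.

Trace:
step 0: (if (if (let x = (if true then (\y.y) else (\z.1)) in (let u = 0 in true)) then (((\v.v) false) && (7 < 4)) else ((true && true) && true)) then ((let w = (let p = 1 in (\q.q)) in ((\r.6) true)) * (8 - (5 - 0))) else (let s = (\t.(let a = true in 5)) in (let b = (7 < 5) in (let c = 6 in c))))
step 1: [if@0.0.0] (if (if (let x = (\y.y) in (let u = 0 in true)) then (((\v.v) false) && (7 < 4)) else ((true && true) && true)) then ((let w = (let p = 1 in (\q.q)) in ((\r.6) true)) * (8 - (5 - 0))) else (let s = (\t.(let a = true in 5)) in (let b = (7 < 5) in (let c = 6 in c))))
step 2: [let@0.0] (if (if (let u = 0 in true) then (((\v.v) false) && (7 < 4)) else ((true && true) && true)) then ((let w = (let p = 1 in (\q.q)) in ((\r.6) true)) * (8 - (5 - 0))) else (let s = (\t.(let a = true in 5)) in (let b = (7 < 5) in (let c = 6 in c))))
step 3: [let@0.0] (if (if true then (((\v.v) false) && (7 < 4)) else ((true && true) && true)) then ((let w = (let p = 1 in (\q.q)) in ((\r.6) true)) * (8 - (5 - 0))) else (let s = (\t.(let a = true in 5)) in (let b = (7 < 5) in (let c = 6 in c))))
step 4: [if@0] (if (((\v.v) false) && (7 < 4)) then ((let w = (let p = 1 in (\q.q)) in ((\r.6) true)) * (8 - (5 - 0))) else (let s = (\t.(let a = true in 5)) in (let b = (7 < 5) in (let c = 6 in c))))
step 5: [beta@0.0] (if (false && (7 < 4)) then ((let w = (let p = 1 in (\q.q)) in ((\r.6) true)) * (8 - (5 - 0))) else (let s = (\t.(let a = true in 5)) in (let b = (7 < 5) in (let c = 6 in c))))
step 6: [delta@0.1] (if (false && false) then ((let w = (let p = 1 in (\q.q)) in ((\r.6) true)) * (8 - (5 - 0))) else (let s = (\t.(let a = true in 5)) in (let b = (7 < 5) in (let c = 6 in c))))
step 7: [delta@0] (if false then ((let w = (let p = 1 in (\q.q)) in ((\r.6) true)) * (8 - (5 - 0))) else (let s = (\t.(let a = true in 5)) in (let b = (7 < 5) in (let c = 6 in c))))
step 8: [if@root] (let s = (\t.(let a = true in 5)) in (let b = (7 < 5) in (let c = 6 in c)))
step 9: [let@root] (let b = (7 < 5) in (let c = 6 in c))
step 10: [delta@0] (let b = false in (let c = 6 in c))
step 11: [let@root] (let c = 6 in c)
step 12: [let@root] 6

Answer: 6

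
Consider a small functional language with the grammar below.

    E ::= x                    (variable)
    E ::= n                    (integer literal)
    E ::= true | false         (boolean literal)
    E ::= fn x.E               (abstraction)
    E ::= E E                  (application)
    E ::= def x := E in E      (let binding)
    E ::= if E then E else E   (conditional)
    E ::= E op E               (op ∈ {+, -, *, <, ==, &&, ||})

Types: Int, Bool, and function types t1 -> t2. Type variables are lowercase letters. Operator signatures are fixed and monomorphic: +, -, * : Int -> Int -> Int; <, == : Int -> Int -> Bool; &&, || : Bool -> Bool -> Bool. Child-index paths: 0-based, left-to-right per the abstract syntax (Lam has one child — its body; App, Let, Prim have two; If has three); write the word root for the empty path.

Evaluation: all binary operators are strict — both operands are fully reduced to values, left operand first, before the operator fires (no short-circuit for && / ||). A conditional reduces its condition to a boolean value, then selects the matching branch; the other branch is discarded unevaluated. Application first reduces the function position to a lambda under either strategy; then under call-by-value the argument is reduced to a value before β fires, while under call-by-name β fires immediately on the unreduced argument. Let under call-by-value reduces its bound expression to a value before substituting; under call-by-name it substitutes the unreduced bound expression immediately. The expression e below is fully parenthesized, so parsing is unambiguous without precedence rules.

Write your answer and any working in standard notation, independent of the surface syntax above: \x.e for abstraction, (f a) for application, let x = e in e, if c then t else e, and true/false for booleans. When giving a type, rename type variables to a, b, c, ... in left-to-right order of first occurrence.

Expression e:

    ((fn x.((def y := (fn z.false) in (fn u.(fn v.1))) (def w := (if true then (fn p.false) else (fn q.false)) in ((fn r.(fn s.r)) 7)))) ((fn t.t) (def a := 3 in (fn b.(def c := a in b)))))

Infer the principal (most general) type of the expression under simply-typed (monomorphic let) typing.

Answer: a -> Int

Derivation:
\z._ : b -> Bool
let y : b -> Bool
\v._ : d -> Int
\u._ : c -> d -> Int
  unify Bool ~ Bool
\p._ : e -> Bool
\q._ : f -> Bool
  unify e -> Bool ~ f -> Bool
  unify e ~ f
  unify Bool ~ Bool
let w : f -> Bool
r : g
\s._ : h -> g
\r._ : g -> h -> g
  unify g -> h -> g ~ Int -> i
  unify g ~ Int
  unify h -> Int ~ i
_ _ : h -> Int
  unify c -> d -> Int ~ (h -> Int) -> j
  unify c ~ h -> Int
  unify d -> Int ~ j
_ _ : d -> Int
\x._ : a -> d -> Int
t : k
\t._ : k -> k
let a : Int
a : Int
let c : Int
b : l
\b._ : l -> l
  unify k -> k ~ (l -> l) -> m
  unify k ~ l -> l
  unify l -> l ~ m
_ _ : l -> l
  unify a -> d -> Int ~ (l -> l) -> n
  unify a ~ l -> l
  unify d -> Int ~ n
_ _ : d -> Int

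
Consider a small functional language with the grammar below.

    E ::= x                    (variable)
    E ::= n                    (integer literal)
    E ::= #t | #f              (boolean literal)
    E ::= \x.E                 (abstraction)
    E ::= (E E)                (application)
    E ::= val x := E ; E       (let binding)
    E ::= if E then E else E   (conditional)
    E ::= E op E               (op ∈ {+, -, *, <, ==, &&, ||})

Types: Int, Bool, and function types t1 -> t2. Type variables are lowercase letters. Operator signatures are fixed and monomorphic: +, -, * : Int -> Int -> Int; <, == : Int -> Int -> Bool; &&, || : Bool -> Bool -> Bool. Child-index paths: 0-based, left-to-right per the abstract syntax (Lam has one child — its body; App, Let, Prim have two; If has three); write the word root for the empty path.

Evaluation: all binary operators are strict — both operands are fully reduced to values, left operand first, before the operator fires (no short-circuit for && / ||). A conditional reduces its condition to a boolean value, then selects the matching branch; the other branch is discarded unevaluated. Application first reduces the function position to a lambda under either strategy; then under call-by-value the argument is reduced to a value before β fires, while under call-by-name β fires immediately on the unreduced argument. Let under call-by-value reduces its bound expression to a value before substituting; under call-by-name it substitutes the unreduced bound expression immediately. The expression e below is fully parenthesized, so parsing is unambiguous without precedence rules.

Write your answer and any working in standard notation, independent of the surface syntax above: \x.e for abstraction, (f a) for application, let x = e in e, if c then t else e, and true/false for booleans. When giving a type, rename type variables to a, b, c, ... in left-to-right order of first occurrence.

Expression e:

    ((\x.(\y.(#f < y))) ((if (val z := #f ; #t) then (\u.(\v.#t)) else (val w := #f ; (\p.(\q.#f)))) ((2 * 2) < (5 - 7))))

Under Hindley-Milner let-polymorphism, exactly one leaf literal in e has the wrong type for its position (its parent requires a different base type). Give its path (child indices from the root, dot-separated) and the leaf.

Derivation:
  unify Bool ~ Int
  FAIL: mismatch Bool ~ Int

Answer: 0.0.0.0 : false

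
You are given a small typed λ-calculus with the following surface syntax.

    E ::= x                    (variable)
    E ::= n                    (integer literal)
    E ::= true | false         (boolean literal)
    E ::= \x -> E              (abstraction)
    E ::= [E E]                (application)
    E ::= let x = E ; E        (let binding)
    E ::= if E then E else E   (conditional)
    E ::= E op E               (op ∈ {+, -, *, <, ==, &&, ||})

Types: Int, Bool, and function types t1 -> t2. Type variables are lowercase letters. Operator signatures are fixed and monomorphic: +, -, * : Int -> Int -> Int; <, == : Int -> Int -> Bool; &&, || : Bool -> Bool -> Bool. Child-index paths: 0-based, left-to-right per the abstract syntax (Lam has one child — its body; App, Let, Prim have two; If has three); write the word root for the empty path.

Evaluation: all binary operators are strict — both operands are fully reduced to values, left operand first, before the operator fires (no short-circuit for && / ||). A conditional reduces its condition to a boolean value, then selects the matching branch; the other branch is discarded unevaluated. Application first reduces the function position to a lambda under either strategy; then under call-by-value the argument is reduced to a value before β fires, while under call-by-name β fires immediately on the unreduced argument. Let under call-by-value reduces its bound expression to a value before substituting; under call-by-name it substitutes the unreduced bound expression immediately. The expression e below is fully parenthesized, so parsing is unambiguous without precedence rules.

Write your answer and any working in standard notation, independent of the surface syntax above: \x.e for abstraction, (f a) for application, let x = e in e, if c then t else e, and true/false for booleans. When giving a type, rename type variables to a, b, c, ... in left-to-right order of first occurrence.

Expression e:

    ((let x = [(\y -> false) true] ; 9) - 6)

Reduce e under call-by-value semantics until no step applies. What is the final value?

Answer: 3

Derivation:
step 0: ((let x = ((\y.false) true) in 9) - 6)
step 1: [beta@0.0] ((let x = false in 9) - 6)
step 2: [let@0] (9 - 6)
step 3: [delta@root] 3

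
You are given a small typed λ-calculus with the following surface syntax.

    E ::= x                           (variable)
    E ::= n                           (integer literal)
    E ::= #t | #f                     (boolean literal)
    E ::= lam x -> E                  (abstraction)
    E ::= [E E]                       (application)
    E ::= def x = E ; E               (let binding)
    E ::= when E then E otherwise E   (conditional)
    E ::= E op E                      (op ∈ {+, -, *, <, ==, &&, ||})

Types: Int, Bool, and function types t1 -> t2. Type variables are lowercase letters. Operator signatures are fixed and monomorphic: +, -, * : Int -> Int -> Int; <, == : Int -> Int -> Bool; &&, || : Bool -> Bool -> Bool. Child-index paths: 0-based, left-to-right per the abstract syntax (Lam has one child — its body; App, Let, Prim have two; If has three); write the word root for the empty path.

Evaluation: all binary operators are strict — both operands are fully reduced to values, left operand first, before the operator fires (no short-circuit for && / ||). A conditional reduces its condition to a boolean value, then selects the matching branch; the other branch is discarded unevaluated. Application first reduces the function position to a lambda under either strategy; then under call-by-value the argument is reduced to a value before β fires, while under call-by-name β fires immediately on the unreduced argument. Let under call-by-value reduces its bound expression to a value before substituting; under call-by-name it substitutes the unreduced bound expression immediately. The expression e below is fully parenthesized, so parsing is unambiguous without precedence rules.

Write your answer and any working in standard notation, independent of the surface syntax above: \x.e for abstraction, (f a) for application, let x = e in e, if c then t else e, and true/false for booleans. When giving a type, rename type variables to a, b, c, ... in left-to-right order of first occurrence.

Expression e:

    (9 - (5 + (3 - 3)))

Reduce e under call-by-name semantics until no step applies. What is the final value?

Answer: 4

Derivation:
step 0: (9 - (5 + (3 - 3)))
step 1: [delta@1.1] (9 - (5 + 0))
step 2: [delta@1] (9 - 5)
step 3: [delta@root] 4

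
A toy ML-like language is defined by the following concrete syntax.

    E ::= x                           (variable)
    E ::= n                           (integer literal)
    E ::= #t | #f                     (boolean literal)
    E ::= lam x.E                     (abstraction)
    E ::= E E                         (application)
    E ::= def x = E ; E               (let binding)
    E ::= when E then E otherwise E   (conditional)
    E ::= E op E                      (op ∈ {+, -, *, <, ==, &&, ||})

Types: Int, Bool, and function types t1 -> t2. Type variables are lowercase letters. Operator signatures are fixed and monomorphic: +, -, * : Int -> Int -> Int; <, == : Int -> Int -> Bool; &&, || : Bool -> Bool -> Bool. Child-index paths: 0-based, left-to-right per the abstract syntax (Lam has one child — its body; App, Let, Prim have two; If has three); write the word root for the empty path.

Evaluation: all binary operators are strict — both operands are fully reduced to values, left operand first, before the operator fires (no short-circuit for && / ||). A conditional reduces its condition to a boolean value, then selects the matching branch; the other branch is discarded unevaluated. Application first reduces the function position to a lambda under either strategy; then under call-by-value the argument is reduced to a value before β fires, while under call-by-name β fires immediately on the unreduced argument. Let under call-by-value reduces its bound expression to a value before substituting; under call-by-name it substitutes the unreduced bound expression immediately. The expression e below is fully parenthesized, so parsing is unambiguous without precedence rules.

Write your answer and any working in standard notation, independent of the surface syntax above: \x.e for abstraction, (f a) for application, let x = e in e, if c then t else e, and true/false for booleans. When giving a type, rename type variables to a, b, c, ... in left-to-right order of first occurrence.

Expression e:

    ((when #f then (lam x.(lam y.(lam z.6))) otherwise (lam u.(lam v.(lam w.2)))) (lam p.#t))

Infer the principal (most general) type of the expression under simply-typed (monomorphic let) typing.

Answer: a -> b -> Int

Derivation:
  unify Bool ~ Bool
\z._ : c -> Int
\y._ : b -> c -> Int
\x._ : a -> b -> c -> Int
\w._ : f -> Int
\v._ : e -> f -> Int
\u._ : d -> e -> f -> Int
  unify a -> b -> c -> Int ~ d -> e -> f -> Int
  unify a ~ d
  unify b -> c -> Int ~ e -> f -> Int
  unify b ~ e
  unify c -> Int ~ f -> Int
  unify c ~ f
  unify Int ~ Int
\p._ : g -> Bool
  unify d -> e -> f -> Int ~ (g -> Bool) -> h
  unify d ~ g -> Bool
  unify e -> f -> Int ~ h
_ _ : e -> f -> Int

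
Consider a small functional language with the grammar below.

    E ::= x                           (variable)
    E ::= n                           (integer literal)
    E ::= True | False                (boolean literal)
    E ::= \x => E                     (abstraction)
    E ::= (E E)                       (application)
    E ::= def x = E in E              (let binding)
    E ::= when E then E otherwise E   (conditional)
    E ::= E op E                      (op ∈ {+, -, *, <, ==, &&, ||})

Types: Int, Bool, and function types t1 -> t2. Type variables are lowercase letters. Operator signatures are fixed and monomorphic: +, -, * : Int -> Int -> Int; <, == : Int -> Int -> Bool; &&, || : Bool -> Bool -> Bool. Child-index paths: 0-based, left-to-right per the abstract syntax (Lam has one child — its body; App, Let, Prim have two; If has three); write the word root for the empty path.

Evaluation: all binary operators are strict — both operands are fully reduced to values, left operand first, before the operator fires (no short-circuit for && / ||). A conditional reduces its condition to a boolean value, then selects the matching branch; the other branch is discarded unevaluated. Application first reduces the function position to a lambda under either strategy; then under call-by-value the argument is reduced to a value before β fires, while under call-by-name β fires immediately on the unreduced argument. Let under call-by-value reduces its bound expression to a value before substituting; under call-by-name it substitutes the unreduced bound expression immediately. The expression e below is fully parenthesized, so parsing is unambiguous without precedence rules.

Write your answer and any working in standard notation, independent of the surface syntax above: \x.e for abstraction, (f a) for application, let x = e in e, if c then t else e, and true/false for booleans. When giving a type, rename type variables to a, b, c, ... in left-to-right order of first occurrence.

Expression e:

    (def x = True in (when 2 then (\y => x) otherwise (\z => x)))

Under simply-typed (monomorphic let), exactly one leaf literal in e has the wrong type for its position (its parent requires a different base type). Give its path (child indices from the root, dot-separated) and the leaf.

Answer: 1.0 : 2

Trace:
let x : Bool
  unify Int ~ Bool
  FAIL: mismatch Int ~ Bool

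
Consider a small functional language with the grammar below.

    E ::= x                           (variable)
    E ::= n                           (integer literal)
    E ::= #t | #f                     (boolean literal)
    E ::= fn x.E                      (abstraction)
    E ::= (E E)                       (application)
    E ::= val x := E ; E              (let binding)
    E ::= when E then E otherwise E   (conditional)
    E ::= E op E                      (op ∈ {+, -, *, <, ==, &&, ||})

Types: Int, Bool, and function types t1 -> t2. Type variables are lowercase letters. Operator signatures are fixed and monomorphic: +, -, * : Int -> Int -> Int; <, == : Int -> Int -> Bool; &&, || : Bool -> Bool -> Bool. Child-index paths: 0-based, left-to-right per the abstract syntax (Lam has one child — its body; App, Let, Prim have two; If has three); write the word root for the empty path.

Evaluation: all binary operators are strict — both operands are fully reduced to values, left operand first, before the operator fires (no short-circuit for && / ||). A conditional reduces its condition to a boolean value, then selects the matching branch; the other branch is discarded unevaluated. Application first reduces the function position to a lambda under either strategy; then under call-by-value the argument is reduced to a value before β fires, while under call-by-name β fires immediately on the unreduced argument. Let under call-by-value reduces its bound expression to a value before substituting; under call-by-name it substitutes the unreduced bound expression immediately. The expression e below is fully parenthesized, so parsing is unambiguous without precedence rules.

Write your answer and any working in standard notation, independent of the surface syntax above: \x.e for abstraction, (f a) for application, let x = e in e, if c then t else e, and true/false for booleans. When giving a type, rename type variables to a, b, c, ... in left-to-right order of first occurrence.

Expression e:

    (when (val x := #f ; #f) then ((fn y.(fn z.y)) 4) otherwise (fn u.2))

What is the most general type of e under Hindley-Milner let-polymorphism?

Working:
let x : Bool
  unify Bool ~ Bool
y : a
\z._ : b -> a
\y._ : a -> b -> a
  unify a -> b -> a ~ Int -> c
  unify a ~ Int
  unify b -> Int ~ c
_ _ : b -> Int
\u._ : d -> Int
  unify b -> Int ~ d -> Int
  unify b ~ d
  unify Int ~ Int

Answer: a -> Int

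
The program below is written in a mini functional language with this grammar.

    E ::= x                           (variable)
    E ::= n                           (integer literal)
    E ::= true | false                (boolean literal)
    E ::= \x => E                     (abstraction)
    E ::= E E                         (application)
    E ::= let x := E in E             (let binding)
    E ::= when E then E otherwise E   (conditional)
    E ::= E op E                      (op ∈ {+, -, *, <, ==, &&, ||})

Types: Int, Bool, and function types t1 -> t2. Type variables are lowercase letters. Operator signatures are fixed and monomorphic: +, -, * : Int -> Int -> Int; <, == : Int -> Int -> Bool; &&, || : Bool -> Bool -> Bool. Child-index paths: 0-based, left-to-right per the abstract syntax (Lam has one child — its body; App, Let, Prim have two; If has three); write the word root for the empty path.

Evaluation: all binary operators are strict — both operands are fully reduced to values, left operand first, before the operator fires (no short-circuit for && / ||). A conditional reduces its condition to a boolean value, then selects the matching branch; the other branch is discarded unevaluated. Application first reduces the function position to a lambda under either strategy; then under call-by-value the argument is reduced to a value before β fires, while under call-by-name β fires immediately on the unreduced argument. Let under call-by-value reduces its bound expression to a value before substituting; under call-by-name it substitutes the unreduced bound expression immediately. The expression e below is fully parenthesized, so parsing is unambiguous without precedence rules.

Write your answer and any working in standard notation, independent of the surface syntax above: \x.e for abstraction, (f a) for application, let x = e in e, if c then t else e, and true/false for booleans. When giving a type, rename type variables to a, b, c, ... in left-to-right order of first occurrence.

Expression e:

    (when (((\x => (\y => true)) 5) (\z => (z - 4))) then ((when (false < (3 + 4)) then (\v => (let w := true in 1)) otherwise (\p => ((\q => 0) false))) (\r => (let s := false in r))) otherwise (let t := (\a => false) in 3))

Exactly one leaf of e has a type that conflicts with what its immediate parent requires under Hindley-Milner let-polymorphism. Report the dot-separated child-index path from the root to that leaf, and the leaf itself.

Derivation:
\y._ : b -> Bool
\x._ : a -> b -> Bool
  unify a -> b -> Bool ~ Int -> c
  unify a ~ Int
  unify b -> Bool ~ c
_ _ : b -> Bool
z : d
  unify d ~ Int
  unify Int ~ Int
\z._ : Int -> Int
  unify b -> Bool ~ (Int -> Int) -> e
  unify b ~ Int -> Int
  unify Bool ~ e
_ _ : Bool
  unify Bool ~ Bool
  unify Bool ~ Int
  FAIL: mismatch Bool ~ Int

Answer: 1.0.0.0 : false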